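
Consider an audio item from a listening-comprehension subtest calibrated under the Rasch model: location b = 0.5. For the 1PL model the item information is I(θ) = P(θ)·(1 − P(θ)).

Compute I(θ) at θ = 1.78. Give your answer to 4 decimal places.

0.1702

P = 1/(1+e^{-1.2800}) = 0.7824
P(1−P) = 0.7824 × 0.2176 = 0.1702
I = P(1−P) = 0.17022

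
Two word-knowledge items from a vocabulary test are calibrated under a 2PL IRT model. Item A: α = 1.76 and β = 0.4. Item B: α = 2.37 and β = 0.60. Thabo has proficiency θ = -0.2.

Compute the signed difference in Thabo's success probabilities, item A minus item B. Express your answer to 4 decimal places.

0.1275

P(θ) = 1 / (1 + exp(−α(θ − β)))
P_A = 0.2581
P_B = 0.1306
P_A − P_B = 0.1275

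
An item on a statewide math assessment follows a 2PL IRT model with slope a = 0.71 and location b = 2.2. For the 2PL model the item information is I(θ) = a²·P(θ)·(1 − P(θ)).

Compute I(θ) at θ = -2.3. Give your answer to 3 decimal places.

0.019

P = 1/(1+e^{3.1950}) = 0.0394
P(1−P) = 0.0394 × 0.9606 = 0.0378
I = a² × P(1−P) = 0.71² × 0.0378 = 0.01906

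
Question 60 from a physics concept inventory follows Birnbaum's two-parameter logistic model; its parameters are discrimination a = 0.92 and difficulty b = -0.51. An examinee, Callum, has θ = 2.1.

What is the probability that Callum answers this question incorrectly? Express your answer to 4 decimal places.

0.0831

P(θ) = 1 / (1 + exp(−a(θ − b)))
Exponent: 0.92 × (2.1 − (-0.51)) = 2.4012
1/(1 + e^{-2.4012}) = 0.9169
P(incorrect) = 1 − 0.9169 = 0.0831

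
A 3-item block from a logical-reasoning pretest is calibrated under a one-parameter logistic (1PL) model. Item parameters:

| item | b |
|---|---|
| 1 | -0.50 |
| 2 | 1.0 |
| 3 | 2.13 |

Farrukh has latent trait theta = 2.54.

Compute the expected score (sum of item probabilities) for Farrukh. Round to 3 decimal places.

P(theta) = 1 / (1 + exp(−(theta − b)))
P_1 = 1/(1+e^{-3.0400}) = 0.9543
P_2 = 1/(1+e^{-1.5400}) = 0.8235
P_3 = 1/(1+e^{-0.4100}) = 0.6011
E[score] = 0.9543 + 0.8235 + 0.6011 = 2.3789

2.379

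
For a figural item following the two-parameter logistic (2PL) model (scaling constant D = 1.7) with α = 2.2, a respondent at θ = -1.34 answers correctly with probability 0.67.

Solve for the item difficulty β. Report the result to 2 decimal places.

P(θ) = 1 / (1 + exp(−D·α(θ − β)))
logit(0.67) = ln(0.67/0.33) = 0.7082
β = θ − logit/(1.7·α) = -1.34 − 0.7082/3.7400 = -1.5294

-1.53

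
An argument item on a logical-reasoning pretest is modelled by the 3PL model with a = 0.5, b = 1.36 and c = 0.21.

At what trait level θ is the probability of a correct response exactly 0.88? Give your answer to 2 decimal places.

4.80

P(θ) = c + (1 − c) · 1 / (1 + exp(−a(θ − b)))
Remove guessing floor: (0.88 − 0.21)/(1 − 0.21) = 0.8481
logit = ln(0.8481/0.1519) = 1.7198
θ = b + logit/(a) = 1.36 + 1.7198/0.5000 = 4.7996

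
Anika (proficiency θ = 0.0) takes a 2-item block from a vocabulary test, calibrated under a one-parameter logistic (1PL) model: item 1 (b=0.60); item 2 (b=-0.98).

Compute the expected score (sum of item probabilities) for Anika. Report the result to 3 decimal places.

P(θ) = 1 / (1 + exp(−(θ − b)))
P_1 = 1/(1+e^{0.6000}) = 0.3543
P_2 = 1/(1+e^{-0.9800}) = 0.7271
E[score] = 0.3543 + 0.7271 = 1.0815

1.081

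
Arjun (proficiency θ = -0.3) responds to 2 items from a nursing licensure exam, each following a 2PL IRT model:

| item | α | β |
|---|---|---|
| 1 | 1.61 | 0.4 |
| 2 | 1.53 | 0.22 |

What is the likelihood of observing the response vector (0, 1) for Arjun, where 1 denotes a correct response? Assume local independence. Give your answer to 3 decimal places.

0.235

P(θ) = 1 / (1 + exp(−α(θ − β)))
P_1 = 1/(1+e^{1.1270}) = 0.2447
P_2 = 1/(1+e^{0.7956}) = 0.3110
L = (1−P_1) × P_2 = 0.7553 × 0.3110 = 0.23487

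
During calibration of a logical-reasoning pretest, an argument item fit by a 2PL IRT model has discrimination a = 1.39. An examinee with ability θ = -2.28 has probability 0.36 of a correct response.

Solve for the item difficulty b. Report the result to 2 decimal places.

-1.87

P(θ) = 1 / (1 + exp(−a(θ − b)))
logit(0.36) = ln(0.36/0.64) = -0.5754
b = θ − logit/(a) = -2.28 − (-0.5754)/1.3900 = -1.8661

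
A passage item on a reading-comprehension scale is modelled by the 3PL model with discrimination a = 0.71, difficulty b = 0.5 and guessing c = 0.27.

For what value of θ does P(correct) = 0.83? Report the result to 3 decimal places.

P(θ) = c + (1 − c) · 1 / (1 + exp(−a(θ − b)))
Remove guessing floor: (0.83 − 0.27)/(1 − 0.27) = 0.7671
logit = ln(0.7671/0.2329) = 1.1921
θ = b + logit/(a) = 0.5 + 1.1921/0.7100 = 2.1791

2.179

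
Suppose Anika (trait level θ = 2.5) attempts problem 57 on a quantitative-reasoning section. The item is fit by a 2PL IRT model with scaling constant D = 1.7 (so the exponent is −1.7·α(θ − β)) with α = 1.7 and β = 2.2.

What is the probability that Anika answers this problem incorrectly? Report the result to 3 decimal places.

0.296

P(θ) = 1 / (1 + exp(−D·α(θ − β)))
Exponent: 1.7 × 1.7 × (2.5 − 2.2) = 0.8670
1/(1 + e^{-0.8670}) = 0.7041
P = 0.7041
P(incorrect) = 1 − 0.7041 = 0.2959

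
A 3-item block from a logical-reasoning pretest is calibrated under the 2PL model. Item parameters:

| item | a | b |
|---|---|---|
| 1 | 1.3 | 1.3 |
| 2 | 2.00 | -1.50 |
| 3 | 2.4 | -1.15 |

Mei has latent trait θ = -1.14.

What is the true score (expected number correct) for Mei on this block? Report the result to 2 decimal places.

1.22

P(θ) = 1 / (1 + exp(−a(θ − b)))
P_1 = 1/(1+e^{3.1720}) = 0.0402
P_2 = 1/(1+e^{-0.7200}) = 0.6726
P_3 = 1/(1+e^{-0.0240}) = 0.5060
E[score] = 0.0402 + 0.6726 + 0.5060 = 1.2188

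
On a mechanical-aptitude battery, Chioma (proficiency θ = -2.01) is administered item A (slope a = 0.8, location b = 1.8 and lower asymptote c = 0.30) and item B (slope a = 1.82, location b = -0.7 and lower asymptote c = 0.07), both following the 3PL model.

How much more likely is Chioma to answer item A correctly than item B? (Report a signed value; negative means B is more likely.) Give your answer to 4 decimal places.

0.1832

P(θ) = c + (1 − c) · 1 / (1 + exp(−a(θ − b)))
P_A = 0.3317
P_B = 0.1485
P_A − P_B = 0.1832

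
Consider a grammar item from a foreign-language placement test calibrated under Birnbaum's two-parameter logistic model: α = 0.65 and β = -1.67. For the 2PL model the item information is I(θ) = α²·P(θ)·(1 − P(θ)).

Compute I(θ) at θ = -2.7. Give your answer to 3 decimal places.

0.095

P = 1/(1+e^{0.6695}) = 0.3386
P(1−P) = 0.3386 × 0.6614 = 0.2240
I = α² × P(1−P) = 0.65² × 0.2240 = 0.09462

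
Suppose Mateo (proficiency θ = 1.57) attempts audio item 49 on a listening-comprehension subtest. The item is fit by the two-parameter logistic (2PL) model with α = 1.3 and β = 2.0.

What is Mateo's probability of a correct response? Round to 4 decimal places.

0.3638

P(θ) = 1 / (1 + exp(−α(θ − β)))
Exponent: 1.3 × (1.57 − 2.0) = -0.5590
1/(1 + e^{0.5590}) = 0.3638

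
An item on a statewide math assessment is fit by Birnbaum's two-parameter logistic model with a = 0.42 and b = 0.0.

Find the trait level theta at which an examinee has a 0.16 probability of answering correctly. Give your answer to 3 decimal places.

P(theta) = 1 / (1 + exp(−a(theta − b)))
logit = ln(0.1600/0.8400) = -1.6582
theta = b + logit/(a) = 0.0 + (-1.6582)/0.4200 = -3.9482

-3.948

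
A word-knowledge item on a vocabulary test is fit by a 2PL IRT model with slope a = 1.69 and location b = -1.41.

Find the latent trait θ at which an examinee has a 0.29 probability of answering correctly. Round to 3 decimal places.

P(θ) = 1 / (1 + exp(−a(θ − b)))
logit = ln(0.2900/0.7100) = -0.8954
θ = b + logit/(a) = -1.41 + (-0.8954)/1.6900 = -1.9398

-1.940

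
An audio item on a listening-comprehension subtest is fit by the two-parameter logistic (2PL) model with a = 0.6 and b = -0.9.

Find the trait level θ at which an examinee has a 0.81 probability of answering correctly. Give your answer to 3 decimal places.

1.517

P(θ) = 1 / (1 + exp(−a(θ − b)))
logit = ln(0.8100/0.1900) = 1.4500
θ = b + logit/(a) = -0.9 + 1.4500/0.6000 = 1.5167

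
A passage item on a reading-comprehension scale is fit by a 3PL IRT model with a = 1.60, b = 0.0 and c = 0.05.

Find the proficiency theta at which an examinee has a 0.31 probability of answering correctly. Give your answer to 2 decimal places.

P(theta) = c + (1 − c) · 1 / (1 + exp(−a(theta − b)))
Remove guessing floor: (0.31 − 0.05)/(1 − 0.05) = 0.2737
logit = ln(0.2737/0.7263) = -0.9760
theta = b + logit/(a) = 0.0 + (-0.9760)/1.6000 = -0.6100

-0.61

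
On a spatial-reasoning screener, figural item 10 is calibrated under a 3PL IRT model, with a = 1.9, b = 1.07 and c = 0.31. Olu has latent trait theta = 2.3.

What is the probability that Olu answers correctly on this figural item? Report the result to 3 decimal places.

P(theta) = c + (1 − c) · 1 / (1 + exp(−a(theta − b)))
Exponent: 1.9 × (2.3 − 1.07) = 2.3370
1/(1 + e^{-2.3370}) = 0.9119
P = 0.31 + 0.69 × 0.9119 = 0.9392

0.939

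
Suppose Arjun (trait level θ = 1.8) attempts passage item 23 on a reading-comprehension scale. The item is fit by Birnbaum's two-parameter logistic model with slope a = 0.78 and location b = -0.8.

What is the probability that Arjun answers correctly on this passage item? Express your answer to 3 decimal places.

0.884

P(θ) = 1 / (1 + exp(−a(θ − b)))
Exponent: 0.78 × (1.8 − (-0.8)) = 2.0280
1/(1 + e^{-2.0280}) = 0.8837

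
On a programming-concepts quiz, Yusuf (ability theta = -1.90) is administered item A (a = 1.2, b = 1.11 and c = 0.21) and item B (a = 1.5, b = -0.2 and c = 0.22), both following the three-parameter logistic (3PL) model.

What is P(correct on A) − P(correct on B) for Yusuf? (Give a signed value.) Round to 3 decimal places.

P(theta) = c + (1 − c) · 1 / (1 + exp(−a(theta − b)))
P_A = 0.2308
P_B = 0.2765
P_A − P_B = -0.0457

-0.046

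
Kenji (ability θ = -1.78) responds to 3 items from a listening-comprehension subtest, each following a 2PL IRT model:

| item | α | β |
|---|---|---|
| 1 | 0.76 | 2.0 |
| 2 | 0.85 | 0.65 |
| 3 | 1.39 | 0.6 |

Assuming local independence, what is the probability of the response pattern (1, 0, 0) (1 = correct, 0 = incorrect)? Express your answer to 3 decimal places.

P(θ) = 1 / (1 + exp(−α(θ − β)))
P_1 = 1/(1+e^{2.8728}) = 0.0535
P_2 = 1/(1+e^{2.0655}) = 0.1125
P_3 = 1/(1+e^{3.3082}) = 0.0353
L = P_1 × (1−P_2) × (1−P_3) = 0.0535 × 0.8875 × 0.9647 = 0.04582

0.046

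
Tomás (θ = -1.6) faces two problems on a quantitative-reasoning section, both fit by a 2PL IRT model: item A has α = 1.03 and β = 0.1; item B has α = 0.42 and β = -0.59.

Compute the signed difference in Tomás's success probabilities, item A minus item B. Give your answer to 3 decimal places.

P(θ) = 1 / (1 + exp(−α(θ − β)))
P_A = 0.1479
P_B = 0.3955
P_A − P_B = -0.2476

-0.248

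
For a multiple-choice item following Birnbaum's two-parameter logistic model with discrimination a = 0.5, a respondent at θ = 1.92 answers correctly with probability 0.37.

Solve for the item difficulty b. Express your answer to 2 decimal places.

2.98

P(θ) = 1 / (1 + exp(−a(θ − b)))
logit(0.37) = ln(0.37/0.63) = -0.5322
b = θ − logit/(a) = 1.92 − (-0.5322)/0.5000 = 2.9844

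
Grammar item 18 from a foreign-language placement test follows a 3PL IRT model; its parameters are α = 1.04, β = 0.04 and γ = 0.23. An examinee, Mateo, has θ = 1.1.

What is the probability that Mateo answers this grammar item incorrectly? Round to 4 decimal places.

P(θ) = γ + (1 − γ) · 1 / (1 + exp(−α(θ − β)))
Exponent: 1.04 × (1.1 − 0.04) = 1.1024
1/(1 + e^{-1.1024}) = 0.7507
P = 0.23 + 0.77 × 0.7507 = 0.8080
P(incorrect) = 1 − 0.8080 = 0.1920

0.1920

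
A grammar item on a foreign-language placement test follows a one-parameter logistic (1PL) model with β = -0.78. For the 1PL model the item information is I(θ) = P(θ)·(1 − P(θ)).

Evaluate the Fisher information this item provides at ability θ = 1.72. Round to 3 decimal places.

0.070

P = 1/(1+e^{-2.5000}) = 0.9241
P(1−P) = 0.9241 × 0.0759 = 0.0701
I = P(1−P) = 0.07010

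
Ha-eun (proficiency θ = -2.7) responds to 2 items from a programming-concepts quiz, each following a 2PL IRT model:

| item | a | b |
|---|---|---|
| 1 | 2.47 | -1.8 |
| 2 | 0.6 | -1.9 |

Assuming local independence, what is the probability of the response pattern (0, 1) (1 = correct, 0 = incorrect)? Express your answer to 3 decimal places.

0.345

P(θ) = 1 / (1 + exp(−a(θ − b)))
P_1 = 1/(1+e^{2.2230}) = 0.0977
P_2 = 1/(1+e^{0.4800}) = 0.3823
L = (1−P_1) × P_2 = 0.9023 × 0.3823 = 0.34490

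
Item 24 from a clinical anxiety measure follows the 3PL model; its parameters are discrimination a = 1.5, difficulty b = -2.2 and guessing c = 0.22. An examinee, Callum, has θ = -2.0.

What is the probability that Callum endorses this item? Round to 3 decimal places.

P(θ) = c + (1 − c) · 1 / (1 + exp(−a(θ − b)))
Exponent: 1.5 × (-2.0 − (-2.2)) = 0.3000
1/(1 + e^{-0.3000}) = 0.5744
P = 0.22 + 0.78 × 0.5744 = 0.6681

0.668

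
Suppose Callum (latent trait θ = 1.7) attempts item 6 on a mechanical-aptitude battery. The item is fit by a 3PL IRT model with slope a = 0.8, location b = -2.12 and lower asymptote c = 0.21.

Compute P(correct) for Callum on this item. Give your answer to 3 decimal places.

P(θ) = c + (1 − c) · 1 / (1 + exp(−a(θ − b)))
Exponent: 0.8 × (1.7 − (-2.12)) = 3.0560
1/(1 + e^{-3.0560}) = 0.9550
P = 0.21 + 0.79 × 0.9550 = 0.9645

0.964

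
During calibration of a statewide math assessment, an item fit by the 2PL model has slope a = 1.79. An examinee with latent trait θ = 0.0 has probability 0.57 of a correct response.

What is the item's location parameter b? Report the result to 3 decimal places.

P(θ) = 1 / (1 + exp(−a(θ − b)))
logit(0.57) = ln(0.57/0.43) = 0.2819
b = θ − logit/(a) = 0.0 − 0.2819/1.7900 = -0.1575

-0.157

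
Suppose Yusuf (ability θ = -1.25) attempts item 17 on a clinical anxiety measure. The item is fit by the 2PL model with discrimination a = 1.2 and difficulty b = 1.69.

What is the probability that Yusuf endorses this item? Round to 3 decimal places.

0.029

P(θ) = 1 / (1 + exp(−a(θ − b)))
Exponent: 1.2 × (-1.25 − 1.69) = -3.5280
1/(1 + e^{3.5280}) = 0.0285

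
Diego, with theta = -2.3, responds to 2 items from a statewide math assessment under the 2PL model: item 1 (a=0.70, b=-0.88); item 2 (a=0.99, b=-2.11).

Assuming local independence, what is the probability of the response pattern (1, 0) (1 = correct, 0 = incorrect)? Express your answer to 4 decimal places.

0.1477

P(theta) = 1 / (1 + exp(−a(theta − b)))
P_1 = 1/(1+e^{0.9940}) = 0.2701
P_2 = 1/(1+e^{0.1881}) = 0.4531
L = P_1 × (1−P_2) = 0.2701 × 0.5469 = 0.14773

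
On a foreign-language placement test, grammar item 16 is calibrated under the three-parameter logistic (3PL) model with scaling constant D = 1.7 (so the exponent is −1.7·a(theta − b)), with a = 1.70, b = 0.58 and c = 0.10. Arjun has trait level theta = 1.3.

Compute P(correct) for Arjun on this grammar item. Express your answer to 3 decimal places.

0.900

P(theta) = c + (1 − c) · 1 / (1 + exp(−D·a(theta − b)))
Exponent: 1.7 × 1.70 × (1.3 − 0.58) = 2.0808
1/(1 + e^{-2.0808}) = 0.8890
P = 0.10 + 0.90 × 0.8890 = 0.9001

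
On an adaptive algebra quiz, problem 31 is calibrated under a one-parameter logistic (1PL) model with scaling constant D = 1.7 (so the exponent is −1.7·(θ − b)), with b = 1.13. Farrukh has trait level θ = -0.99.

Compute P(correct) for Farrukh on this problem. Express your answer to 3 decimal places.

0.026

P(θ) = 1 / (1 + exp(−D·(θ − b)))
Exponent: 1.7 × (-0.99 − 1.13) = -3.6040
1/(1 + e^{3.6040}) = 0.0265
P = 0.0265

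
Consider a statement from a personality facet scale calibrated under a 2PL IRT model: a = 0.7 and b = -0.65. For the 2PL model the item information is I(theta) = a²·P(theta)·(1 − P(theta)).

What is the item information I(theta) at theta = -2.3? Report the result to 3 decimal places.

P = 1/(1+e^{1.1550}) = 0.2396
P(1−P) = 0.2396 × 0.7604 = 0.1822
I = a² × P(1−P) = 0.7² × 0.1822 = 0.08927

0.089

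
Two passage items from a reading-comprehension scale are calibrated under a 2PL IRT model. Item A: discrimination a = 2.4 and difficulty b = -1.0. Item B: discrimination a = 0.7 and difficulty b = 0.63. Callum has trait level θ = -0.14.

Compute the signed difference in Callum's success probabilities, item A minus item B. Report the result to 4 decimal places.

0.5189

P(θ) = 1 / (1 + exp(−a(θ − b)))
P_A = 0.8874
P_B = 0.3684
P_A − P_B = 0.5189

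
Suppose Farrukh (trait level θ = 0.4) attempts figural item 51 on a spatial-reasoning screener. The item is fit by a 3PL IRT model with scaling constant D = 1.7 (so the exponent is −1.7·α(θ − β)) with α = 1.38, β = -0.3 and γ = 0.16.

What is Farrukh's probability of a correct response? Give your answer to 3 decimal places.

P(θ) = γ + (1 − γ) · 1 / (1 + exp(−D·α(θ − β)))
Exponent: 1.7 × 1.38 × (0.4 − (-0.3)) = 1.6422
1/(1 + e^{-1.6422}) = 0.8378
P = 0.16 + 0.84 × 0.8378 = 0.8638

0.864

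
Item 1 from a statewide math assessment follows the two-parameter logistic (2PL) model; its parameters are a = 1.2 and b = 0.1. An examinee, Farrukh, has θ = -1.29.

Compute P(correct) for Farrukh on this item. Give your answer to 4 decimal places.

P(θ) = 1 / (1 + exp(−a(θ − b)))
Exponent: 1.2 × (-1.29 − 0.1) = -1.6680
1/(1 + e^{1.6680}) = 0.1587

0.1587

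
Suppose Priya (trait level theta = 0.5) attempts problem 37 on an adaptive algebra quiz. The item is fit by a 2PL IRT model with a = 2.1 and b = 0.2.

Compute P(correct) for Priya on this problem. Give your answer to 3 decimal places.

P(theta) = 1 / (1 + exp(−a(theta − b)))
Exponent: 2.1 × (0.5 − 0.2) = 0.6300
1/(1 + e^{-0.6300}) = 0.6525

0.652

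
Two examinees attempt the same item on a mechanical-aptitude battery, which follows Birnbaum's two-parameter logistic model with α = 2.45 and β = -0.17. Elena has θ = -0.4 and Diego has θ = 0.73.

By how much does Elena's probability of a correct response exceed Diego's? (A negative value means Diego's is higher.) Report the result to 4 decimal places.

-0.5380

P(θ) = 1 / (1 + exp(−α(θ − β)))
P(Elena) = 0.3627  [exponent -0.5635]
P(Diego) = 0.9007  [exponent 2.2050]
Difference = 0.3627 − 0.9007 = -0.5380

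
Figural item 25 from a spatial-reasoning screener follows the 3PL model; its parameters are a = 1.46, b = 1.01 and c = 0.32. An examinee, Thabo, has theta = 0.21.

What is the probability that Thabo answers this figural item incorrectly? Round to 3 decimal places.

P(theta) = c + (1 − c) · 1 / (1 + exp(−a(theta − b)))
Exponent: 1.46 × (0.21 − 1.01) = -1.1680
1/(1 + e^{1.1680}) = 0.2372
P = 0.32 + 0.68 × 0.2372 = 0.4813
P(incorrect) = 1 − 0.4813 = 0.5187

0.519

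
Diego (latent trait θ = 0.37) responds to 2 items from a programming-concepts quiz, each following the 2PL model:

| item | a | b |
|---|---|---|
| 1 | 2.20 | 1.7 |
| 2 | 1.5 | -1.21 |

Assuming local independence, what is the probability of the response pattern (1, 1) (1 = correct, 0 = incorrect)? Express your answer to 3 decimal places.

P(θ) = 1 / (1 + exp(−a(θ − b)))
P_1 = 1/(1+e^{2.9260}) = 0.0509
P_2 = 1/(1+e^{-2.3700}) = 0.9145
L = P_1 × P_2 = 0.0509 × 0.9145 = 0.04653

0.047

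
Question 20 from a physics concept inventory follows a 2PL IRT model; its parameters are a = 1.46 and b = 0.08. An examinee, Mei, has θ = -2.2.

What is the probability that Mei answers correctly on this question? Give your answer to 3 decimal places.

P(θ) = 1 / (1 + exp(−a(θ − b)))
Exponent: 1.46 × (-2.2 − 0.08) = -3.3288
1/(1 + e^{3.3288}) = 0.0346

0.035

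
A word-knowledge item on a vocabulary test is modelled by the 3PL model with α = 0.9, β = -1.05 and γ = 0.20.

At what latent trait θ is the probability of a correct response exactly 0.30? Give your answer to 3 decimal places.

-3.212

P(θ) = γ + (1 − γ) · 1 / (1 + exp(−α(θ − β)))
Remove guessing floor: (0.30 − 0.20)/(1 − 0.20) = 0.1250
logit = ln(0.1250/0.8750) = -1.9459
θ = β + logit/(α) = -1.05 + (-1.9459)/0.9000 = -3.2121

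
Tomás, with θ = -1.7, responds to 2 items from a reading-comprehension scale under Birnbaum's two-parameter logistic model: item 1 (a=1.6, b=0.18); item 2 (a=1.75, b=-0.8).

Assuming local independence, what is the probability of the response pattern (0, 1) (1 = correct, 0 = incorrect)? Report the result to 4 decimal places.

P(θ) = 1 / (1 + exp(−a(θ − b)))
P_1 = 1/(1+e^{3.0080}) = 0.0471
P_2 = 1/(1+e^{1.5750}) = 0.1715
L = (1−P_1) × P_2 = 0.9529 × 0.1715 = 0.16343

0.1634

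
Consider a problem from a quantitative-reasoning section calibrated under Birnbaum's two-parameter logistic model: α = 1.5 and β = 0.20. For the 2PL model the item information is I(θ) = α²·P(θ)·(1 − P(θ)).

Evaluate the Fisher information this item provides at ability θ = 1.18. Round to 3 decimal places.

0.342

P = 1/(1+e^{-1.4700}) = 0.8131
P(1−P) = 0.8131 × 0.1869 = 0.1520
I = α² × P(1−P) = 1.5² × 0.1520 = 0.34199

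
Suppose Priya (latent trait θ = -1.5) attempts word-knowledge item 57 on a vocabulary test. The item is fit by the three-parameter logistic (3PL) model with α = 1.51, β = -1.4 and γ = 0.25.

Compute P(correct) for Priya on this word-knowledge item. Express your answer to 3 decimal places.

P(θ) = γ + (1 − γ) · 1 / (1 + exp(−α(θ − β)))
Exponent: 1.51 × (-1.5 − (-1.4)) = -0.1510
1/(1 + e^{0.1510}) = 0.4623
P = 0.25 + 0.75 × 0.4623 = 0.5967

0.597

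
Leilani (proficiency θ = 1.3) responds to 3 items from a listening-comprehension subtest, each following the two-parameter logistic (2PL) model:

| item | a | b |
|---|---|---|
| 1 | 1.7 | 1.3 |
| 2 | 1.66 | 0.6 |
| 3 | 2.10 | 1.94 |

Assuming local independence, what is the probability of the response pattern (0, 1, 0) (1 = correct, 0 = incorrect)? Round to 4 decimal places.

P(θ) = 1 / (1 + exp(−a(θ − b)))
P_1 = 1/(1+e^{0.0000}) = 0.5000
P_2 = 1/(1+e^{-1.1620}) = 0.7617
P_3 = 1/(1+e^{1.3440}) = 0.2069
L = (1−P_1) × P_2 × (1−P_3) = 0.5000 × 0.7617 × 0.7931 = 0.30207

0.3021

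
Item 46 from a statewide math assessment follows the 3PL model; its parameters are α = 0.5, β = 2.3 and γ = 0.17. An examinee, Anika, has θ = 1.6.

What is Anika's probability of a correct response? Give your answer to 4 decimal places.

0.5131

P(θ) = γ + (1 − γ) · 1 / (1 + exp(−α(θ − β)))
Exponent: 0.5 × (1.6 − 2.3) = -0.3500
1/(1 + e^{0.3500}) = 0.4134
P = 0.17 + 0.83 × 0.4134 = 0.5131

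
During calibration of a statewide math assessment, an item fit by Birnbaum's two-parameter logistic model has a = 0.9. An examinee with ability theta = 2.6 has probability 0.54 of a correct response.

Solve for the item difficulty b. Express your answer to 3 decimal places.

P(theta) = 1 / (1 + exp(−a(theta − b)))
logit(0.54) = ln(0.54/0.46) = 0.1603
b = theta − logit/(a) = 2.6 − 0.1603/0.9000 = 2.4218

2.422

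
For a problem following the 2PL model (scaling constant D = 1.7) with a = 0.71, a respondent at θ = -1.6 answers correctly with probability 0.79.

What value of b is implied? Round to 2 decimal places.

-2.70

P(θ) = 1 / (1 + exp(−D·a(θ − b)))
logit(0.79) = ln(0.79/0.21) = 1.3249
b = θ − logit/(1.7·a) = -1.6 − 1.3249/1.2070 = -2.6977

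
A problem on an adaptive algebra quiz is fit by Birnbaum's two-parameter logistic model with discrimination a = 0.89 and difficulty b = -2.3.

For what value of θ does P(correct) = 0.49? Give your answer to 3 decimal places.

-2.345

P(θ) = 1 / (1 + exp(−a(θ − b)))
logit = ln(0.4900/0.5100) = -0.0400
θ = b + logit/(a) = -2.3 + (-0.0400)/0.8900 = -2.3449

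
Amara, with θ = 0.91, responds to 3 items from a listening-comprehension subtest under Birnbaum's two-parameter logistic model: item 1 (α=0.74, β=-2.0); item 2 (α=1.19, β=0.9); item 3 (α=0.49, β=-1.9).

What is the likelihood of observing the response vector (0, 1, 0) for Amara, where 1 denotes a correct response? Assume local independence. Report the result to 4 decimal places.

0.0105

P(θ) = 1 / (1 + exp(−α(θ − β)))
P_1 = 1/(1+e^{-2.1534}) = 0.8960
P_2 = 1/(1+e^{-0.0119}) = 0.5030
P_3 = 1/(1+e^{-1.3769}) = 0.7985
L = (1−P_1) × P_2 × (1−P_3) = 0.1040 × 0.5030 × 0.2015 = 0.01054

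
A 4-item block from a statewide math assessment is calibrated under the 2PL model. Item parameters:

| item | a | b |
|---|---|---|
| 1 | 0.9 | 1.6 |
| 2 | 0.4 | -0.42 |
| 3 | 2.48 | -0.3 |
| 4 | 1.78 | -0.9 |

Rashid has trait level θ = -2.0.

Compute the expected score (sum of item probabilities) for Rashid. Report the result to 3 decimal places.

0.523

P(θ) = 1 / (1 + exp(−a(θ − b)))
P_1 = 1/(1+e^{3.2400}) = 0.0377
P_2 = 1/(1+e^{0.6320}) = 0.3471
P_3 = 1/(1+e^{4.2160}) = 0.0145
P_4 = 1/(1+e^{1.9580}) = 0.1237
E[score] = 0.0377 + 0.3471 + 0.0145 + 0.1237 = 0.5230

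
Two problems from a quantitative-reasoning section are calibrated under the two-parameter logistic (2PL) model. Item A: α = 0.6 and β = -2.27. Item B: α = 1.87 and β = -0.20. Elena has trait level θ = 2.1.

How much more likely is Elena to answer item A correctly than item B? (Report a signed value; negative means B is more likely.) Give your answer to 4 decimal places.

P(θ) = 1 / (1 + exp(−α(θ − β)))
P_A = 0.9323
P_B = 0.9866
P_A − P_B = -0.0544

-0.0544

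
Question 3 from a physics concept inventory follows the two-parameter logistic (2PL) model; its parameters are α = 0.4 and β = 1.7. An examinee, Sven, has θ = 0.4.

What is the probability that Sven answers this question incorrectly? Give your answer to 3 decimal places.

0.627

P(θ) = 1 / (1 + exp(−α(θ − β)))
Exponent: 0.4 × (0.4 − 1.7) = -0.5200
1/(1 + e^{0.5200}) = 0.3729
P(incorrect) = 1 − 0.3729 = 0.6271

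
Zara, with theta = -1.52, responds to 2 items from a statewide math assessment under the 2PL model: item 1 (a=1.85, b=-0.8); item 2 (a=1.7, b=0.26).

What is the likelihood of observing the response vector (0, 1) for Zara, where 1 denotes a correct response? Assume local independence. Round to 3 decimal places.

0.037

P(theta) = 1 / (1 + exp(−a(theta − b)))
P_1 = 1/(1+e^{1.3320}) = 0.2088
P_2 = 1/(1+e^{3.0260}) = 0.0463
L = (1−P_1) × P_2 = 0.7912 × 0.0463 = 0.03660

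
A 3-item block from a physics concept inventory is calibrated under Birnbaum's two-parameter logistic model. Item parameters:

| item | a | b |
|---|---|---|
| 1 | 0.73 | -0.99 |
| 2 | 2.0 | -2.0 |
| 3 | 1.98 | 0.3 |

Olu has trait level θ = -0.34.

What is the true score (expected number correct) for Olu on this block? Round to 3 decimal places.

1.801

P(θ) = 1 / (1 + exp(−a(θ − b)))
P_1 = 1/(1+e^{-0.4745}) = 0.6164
P_2 = 1/(1+e^{-3.3200}) = 0.9651
P_3 = 1/(1+e^{1.2672}) = 0.2197
E[score] = 0.6164 + 0.9651 + 0.2197 = 1.8013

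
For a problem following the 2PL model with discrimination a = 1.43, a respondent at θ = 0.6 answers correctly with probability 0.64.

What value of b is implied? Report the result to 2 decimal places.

P(θ) = 1 / (1 + exp(−a(θ − b)))
logit(0.64) = ln(0.64/0.36) = 0.5754
b = θ − logit/(a) = 0.6 − 0.5754/1.4300 = 0.1976

0.20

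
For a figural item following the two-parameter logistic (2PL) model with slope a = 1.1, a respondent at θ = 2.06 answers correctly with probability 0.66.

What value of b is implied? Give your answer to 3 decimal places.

1.457

P(θ) = 1 / (1 + exp(−a(θ − b)))
logit(0.66) = ln(0.66/0.34) = 0.6633
b = θ − logit/(a) = 2.06 − 0.6633/1.1000 = 1.4570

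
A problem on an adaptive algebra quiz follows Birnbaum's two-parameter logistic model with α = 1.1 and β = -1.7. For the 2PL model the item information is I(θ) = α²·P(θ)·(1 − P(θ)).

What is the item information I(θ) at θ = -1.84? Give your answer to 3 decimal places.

0.301

P = 1/(1+e^{0.1540}) = 0.4616
P(1−P) = 0.4616 × 0.5384 = 0.2485
I = α² × P(1−P) = 1.1² × 0.2485 = 0.30071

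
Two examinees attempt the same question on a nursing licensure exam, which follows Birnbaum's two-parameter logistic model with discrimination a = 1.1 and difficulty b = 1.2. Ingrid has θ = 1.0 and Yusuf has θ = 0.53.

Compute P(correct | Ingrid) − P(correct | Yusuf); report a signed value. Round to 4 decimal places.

P(θ) = 1 / (1 + exp(−a(θ − b)))
P(Ingrid) = 0.4452  [exponent -0.2200]
P(Yusuf) = 0.3237  [exponent -0.7370]
Difference = 0.4452 − 0.3237 = 0.1216

0.1216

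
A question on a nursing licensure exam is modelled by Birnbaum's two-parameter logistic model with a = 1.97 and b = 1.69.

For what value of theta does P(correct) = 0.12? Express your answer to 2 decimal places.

P(theta) = 1 / (1 + exp(−a(theta − b)))
logit = ln(0.1200/0.8800) = -1.9924
theta = b + logit/(a) = 1.69 + (-1.9924)/1.9700 = 0.6786

0.68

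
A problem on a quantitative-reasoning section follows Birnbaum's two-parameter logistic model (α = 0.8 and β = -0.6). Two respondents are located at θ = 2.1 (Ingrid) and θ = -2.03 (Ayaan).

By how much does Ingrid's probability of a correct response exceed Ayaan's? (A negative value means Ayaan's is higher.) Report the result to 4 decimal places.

0.6550

P(θ) = 1 / (1 + exp(−α(θ − β)))
P(Ingrid) = 0.8966  [exponent 2.1600]
P(Ayaan) = 0.2416  [exponent -1.1440]
Difference = 0.8966 − 0.2416 = 0.6550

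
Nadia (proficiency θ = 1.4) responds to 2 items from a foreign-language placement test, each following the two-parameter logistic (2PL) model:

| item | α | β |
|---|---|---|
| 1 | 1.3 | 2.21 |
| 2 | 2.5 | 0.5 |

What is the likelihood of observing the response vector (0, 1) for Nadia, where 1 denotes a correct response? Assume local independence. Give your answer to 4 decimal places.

0.6707

P(θ) = 1 / (1 + exp(−α(θ − β)))
P_1 = 1/(1+e^{1.0530}) = 0.2586
P_2 = 1/(1+e^{-2.2500}) = 0.9047
L = (1−P_1) × P_2 = 0.7414 × 0.9047 = 0.67066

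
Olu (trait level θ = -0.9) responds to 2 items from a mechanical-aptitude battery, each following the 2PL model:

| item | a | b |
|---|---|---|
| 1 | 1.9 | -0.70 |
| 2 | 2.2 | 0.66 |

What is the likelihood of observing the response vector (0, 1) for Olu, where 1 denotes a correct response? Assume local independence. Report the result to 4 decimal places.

0.0186

P(θ) = 1 / (1 + exp(−a(θ − b)))
P_1 = 1/(1+e^{0.3800}) = 0.4061
P_2 = 1/(1+e^{3.4320}) = 0.0313
L = (1−P_1) × P_2 = 0.5939 × 0.0313 = 0.01859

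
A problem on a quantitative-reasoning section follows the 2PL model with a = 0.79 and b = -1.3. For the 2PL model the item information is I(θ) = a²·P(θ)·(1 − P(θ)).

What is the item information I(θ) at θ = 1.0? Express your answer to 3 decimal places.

P = 1/(1+e^{-1.8170}) = 0.8602
P(1−P) = 0.8602 × 0.1398 = 0.1203
I = a² × P(1−P) = 0.79² × 0.1203 = 0.07505

0.075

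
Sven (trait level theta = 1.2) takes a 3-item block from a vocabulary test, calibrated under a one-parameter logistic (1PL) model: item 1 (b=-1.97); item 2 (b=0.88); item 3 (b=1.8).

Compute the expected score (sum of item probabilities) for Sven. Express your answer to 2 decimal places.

1.89

P(theta) = 1 / (1 + exp(−(theta − b)))
P_1 = 1/(1+e^{-3.1700}) = 0.9597
P_2 = 1/(1+e^{-0.3200}) = 0.5793
P_3 = 1/(1+e^{0.6000}) = 0.3543
E[score] = 0.9597 + 0.5793 + 0.3543 = 1.8934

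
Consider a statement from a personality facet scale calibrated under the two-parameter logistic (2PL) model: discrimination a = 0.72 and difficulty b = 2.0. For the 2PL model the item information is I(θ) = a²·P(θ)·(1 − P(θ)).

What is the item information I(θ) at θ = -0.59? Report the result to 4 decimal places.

P = 1/(1+e^{1.8648}) = 0.1341
P(1−P) = 0.1341 × 0.8659 = 0.1161
I = a² × P(1−P) = 0.72² × 0.1161 = 0.06021

0.0602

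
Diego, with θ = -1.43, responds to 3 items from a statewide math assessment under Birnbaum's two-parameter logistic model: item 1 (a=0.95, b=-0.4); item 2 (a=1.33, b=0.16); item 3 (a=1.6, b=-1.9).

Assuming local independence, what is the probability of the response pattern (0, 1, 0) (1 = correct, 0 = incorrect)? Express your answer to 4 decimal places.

0.0251

P(θ) = 1 / (1 + exp(−a(θ − b)))
P_1 = 1/(1+e^{0.9785}) = 0.2732
P_2 = 1/(1+e^{2.1147}) = 0.1077
P_3 = 1/(1+e^{-0.7520}) = 0.6796
L = (1−P_1) × P_2 × (1−P_3) = 0.7268 × 0.1077 × 0.3204 = 0.02507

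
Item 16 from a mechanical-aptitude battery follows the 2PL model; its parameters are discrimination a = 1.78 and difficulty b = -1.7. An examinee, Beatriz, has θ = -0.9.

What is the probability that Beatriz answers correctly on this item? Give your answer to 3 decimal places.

P(θ) = 1 / (1 + exp(−a(θ − b)))
Exponent: 1.78 × (-0.9 − (-1.7)) = 1.4240
1/(1 + e^{-1.4240}) = 0.8060

0.806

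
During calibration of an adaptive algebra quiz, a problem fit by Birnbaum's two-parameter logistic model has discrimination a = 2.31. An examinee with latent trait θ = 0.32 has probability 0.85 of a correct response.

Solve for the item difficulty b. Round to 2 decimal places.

P(θ) = 1 / (1 + exp(−a(θ − b)))
logit(0.85) = ln(0.85/0.15) = 1.7346
b = θ − logit/(a) = 0.32 − 1.7346/2.3100 = -0.4309

-0.43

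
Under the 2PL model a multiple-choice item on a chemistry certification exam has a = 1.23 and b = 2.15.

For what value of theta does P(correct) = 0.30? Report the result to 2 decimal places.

1.46

P(theta) = 1 / (1 + exp(−a(theta − b)))
logit = ln(0.3000/0.7000) = -0.8473
theta = b + logit/(a) = 2.15 + (-0.8473)/1.2300 = 1.4611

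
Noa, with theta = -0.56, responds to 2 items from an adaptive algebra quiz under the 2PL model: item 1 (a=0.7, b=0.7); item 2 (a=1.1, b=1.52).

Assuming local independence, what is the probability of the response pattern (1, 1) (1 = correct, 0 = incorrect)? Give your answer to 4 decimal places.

P(theta) = 1 / (1 + exp(−a(theta − b)))
P_1 = 1/(1+e^{0.8820}) = 0.2928
P_2 = 1/(1+e^{2.2880}) = 0.0921
L = P_1 × P_2 = 0.2928 × 0.0921 = 0.02697

0.0270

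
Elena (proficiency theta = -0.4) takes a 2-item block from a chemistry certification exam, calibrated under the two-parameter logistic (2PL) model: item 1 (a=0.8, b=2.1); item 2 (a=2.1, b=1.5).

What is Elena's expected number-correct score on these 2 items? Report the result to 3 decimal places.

P(theta) = 1 / (1 + exp(−a(theta − b)))
P_1 = 1/(1+e^{2.0000}) = 0.1192
P_2 = 1/(1+e^{3.9900}) = 0.0182
E[score] = 0.1192 + 0.0182 = 0.1374

0.137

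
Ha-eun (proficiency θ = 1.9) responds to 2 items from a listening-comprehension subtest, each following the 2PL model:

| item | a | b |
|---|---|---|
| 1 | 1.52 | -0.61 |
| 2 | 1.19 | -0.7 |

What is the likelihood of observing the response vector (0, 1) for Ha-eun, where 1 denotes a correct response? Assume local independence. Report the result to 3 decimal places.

P(θ) = 1 / (1 + exp(−a(θ − b)))
P_1 = 1/(1+e^{-3.8152}) = 0.9784
P_2 = 1/(1+e^{-3.0940}) = 0.9566
L = (1−P_1) × P_2 = 0.0216 × 0.9566 = 0.02062

0.021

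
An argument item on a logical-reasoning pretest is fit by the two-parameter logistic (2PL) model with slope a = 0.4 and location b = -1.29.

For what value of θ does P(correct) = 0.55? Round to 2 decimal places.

P(θ) = 1 / (1 + exp(−a(θ − b)))
logit = ln(0.5500/0.4500) = 0.2007
θ = b + logit/(a) = -1.29 + 0.2007/0.4000 = -0.7883

-0.79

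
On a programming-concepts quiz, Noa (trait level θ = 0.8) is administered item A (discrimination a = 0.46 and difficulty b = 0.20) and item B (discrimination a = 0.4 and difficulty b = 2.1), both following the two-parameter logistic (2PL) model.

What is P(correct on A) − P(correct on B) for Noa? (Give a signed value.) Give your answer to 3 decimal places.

0.196

P(θ) = 1 / (1 + exp(−a(θ − b)))
P_A = 0.5686
P_B = 0.3729
P_A − P_B = 0.1957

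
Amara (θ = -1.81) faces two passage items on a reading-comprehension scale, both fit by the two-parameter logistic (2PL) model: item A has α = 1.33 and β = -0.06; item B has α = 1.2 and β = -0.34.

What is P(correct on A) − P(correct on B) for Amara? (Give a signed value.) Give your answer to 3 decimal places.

-0.057

P(θ) = 1 / (1 + exp(−α(θ − β)))
P_A = 0.0889
P_B = 0.1463
P_A − P_B = -0.0574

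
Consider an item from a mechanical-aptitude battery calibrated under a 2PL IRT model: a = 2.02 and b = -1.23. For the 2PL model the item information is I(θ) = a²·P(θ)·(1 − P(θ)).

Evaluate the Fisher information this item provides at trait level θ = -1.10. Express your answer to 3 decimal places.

P = 1/(1+e^{-0.2626}) = 0.5653
P(1−P) = 0.5653 × 0.4347 = 0.2457
I = a² × P(1−P) = 2.02² × 0.2457 = 1.00271

1.003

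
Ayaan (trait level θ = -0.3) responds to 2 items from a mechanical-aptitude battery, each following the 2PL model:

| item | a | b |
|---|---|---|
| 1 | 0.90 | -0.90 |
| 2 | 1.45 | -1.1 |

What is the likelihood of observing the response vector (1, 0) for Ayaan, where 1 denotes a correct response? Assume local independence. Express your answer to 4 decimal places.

P(θ) = 1 / (1 + exp(−a(θ − b)))
P_1 = 1/(1+e^{-0.5400}) = 0.6318
P_2 = 1/(1+e^{-1.1600}) = 0.7613
L = P_1 × (1−P_2) = 0.6318 × 0.2387 = 0.15079

0.1508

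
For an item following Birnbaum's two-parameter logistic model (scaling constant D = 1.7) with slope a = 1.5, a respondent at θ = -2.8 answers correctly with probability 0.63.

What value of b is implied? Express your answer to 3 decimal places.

P(θ) = 1 / (1 + exp(−D·a(θ − b)))
logit(0.63) = ln(0.63/0.37) = 0.5322
b = θ − logit/(1.7·a) = -2.8 − 0.5322/2.5500 = -3.0087

-3.009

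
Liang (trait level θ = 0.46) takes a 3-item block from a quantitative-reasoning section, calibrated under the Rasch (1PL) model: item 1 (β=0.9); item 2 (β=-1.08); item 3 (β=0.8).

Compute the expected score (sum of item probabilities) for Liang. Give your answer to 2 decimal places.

P(θ) = 1 / (1 + exp(−(θ − β)))
P_1 = 1/(1+e^{0.4400}) = 0.3917
P_2 = 1/(1+e^{-1.5400}) = 0.8235
P_3 = 1/(1+e^{0.3400}) = 0.4158
E[score] = 0.3917 + 0.8235 + 0.4158 = 1.6310

1.63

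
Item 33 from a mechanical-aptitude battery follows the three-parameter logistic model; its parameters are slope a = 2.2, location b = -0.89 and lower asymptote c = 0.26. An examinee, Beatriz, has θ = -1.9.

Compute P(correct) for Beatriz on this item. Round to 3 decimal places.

0.332

P(θ) = c + (1 − c) · 1 / (1 + exp(−a(θ − b)))
Exponent: 2.2 × (-1.9 − (-0.89)) = -2.2220
1/(1 + e^{2.2220}) = 0.0978
P = 0.26 + 0.74 × 0.0978 = 0.3324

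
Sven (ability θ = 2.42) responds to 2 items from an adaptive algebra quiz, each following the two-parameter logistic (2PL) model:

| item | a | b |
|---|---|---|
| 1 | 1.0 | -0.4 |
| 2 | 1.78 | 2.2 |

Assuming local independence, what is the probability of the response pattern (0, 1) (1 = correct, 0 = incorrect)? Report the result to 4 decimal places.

P(θ) = 1 / (1 + exp(−a(θ − b)))
P_1 = 1/(1+e^{-2.8200}) = 0.9437
P_2 = 1/(1+e^{-0.3916}) = 0.5967
L = (1−P_1) × P_2 = 0.0563 × 0.5967 = 0.03356

0.0336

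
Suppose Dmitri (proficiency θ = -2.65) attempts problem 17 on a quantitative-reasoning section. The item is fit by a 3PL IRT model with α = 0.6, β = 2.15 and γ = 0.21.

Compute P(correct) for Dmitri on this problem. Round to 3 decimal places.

P(θ) = γ + (1 − γ) · 1 / (1 + exp(−α(θ − β)))
Exponent: 0.6 × (-2.65 − 2.15) = -2.8800
1/(1 + e^{2.8800}) = 0.0532
P = 0.21 + 0.79 × 0.0532 = 0.2520

0.252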